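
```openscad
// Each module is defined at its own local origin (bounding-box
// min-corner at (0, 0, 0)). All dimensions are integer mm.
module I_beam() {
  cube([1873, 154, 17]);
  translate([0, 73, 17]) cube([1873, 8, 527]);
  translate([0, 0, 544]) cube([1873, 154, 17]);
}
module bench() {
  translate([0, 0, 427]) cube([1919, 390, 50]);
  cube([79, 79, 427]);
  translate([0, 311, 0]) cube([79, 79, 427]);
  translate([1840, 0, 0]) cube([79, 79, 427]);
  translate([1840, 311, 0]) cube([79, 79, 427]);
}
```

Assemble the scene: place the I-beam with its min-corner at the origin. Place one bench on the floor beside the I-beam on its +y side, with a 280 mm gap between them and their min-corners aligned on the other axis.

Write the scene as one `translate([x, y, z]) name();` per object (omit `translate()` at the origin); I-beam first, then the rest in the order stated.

I_beam();
translate([0, 434, 0]) bench();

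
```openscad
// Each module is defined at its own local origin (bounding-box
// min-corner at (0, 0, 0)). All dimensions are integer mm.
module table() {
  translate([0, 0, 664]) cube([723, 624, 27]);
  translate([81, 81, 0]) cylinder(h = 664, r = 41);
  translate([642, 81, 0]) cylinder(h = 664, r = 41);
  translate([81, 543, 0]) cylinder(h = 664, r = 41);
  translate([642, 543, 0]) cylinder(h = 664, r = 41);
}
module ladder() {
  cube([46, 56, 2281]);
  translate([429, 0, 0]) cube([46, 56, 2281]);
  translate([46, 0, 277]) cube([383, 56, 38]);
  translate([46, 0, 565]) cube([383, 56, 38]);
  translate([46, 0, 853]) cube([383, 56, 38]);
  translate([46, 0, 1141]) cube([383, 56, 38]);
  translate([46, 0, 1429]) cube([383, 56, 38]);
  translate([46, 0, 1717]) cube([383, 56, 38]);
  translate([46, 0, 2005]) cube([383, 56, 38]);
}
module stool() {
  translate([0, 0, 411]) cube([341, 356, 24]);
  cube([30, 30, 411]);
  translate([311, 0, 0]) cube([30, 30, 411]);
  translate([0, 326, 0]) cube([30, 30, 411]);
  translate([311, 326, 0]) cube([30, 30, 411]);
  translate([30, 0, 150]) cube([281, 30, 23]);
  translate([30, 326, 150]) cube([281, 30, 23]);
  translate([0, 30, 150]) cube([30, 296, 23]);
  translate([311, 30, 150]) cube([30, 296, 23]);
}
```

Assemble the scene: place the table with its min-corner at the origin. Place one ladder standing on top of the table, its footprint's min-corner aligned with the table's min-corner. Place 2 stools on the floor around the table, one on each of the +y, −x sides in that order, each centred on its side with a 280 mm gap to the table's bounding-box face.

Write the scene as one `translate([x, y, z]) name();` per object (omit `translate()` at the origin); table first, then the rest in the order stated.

table();
translate([0, 0, 691]) ladder();
translate([191, 904, 0]) stool();
translate([-621, 134, 0]) stool();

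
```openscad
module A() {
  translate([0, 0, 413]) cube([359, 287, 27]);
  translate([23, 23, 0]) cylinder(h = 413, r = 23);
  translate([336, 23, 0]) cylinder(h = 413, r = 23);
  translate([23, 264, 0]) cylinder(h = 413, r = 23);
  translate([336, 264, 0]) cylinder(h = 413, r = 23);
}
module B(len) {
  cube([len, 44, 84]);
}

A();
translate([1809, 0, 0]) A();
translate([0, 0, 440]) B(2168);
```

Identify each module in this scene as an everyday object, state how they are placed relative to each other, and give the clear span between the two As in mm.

Second stool starts at x = 1809; first ends at x = 359; clear span = 1809 − 359 = 1450 mm.

A is a stool. B is a beam. A beam spans the tops of two stools. The clear span between the two stools is 1450 mm.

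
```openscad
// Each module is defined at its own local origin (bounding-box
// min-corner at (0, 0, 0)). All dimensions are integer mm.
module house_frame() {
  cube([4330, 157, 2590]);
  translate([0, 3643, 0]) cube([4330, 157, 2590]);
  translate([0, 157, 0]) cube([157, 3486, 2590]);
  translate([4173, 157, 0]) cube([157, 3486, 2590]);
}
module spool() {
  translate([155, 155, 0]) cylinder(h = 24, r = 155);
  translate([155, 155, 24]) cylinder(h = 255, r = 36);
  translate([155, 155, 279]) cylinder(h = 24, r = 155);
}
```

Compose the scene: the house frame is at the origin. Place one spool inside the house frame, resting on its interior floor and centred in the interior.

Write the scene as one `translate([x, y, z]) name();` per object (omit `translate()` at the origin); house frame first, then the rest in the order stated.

house_frame();
translate([2010, 1745, 0]) spool();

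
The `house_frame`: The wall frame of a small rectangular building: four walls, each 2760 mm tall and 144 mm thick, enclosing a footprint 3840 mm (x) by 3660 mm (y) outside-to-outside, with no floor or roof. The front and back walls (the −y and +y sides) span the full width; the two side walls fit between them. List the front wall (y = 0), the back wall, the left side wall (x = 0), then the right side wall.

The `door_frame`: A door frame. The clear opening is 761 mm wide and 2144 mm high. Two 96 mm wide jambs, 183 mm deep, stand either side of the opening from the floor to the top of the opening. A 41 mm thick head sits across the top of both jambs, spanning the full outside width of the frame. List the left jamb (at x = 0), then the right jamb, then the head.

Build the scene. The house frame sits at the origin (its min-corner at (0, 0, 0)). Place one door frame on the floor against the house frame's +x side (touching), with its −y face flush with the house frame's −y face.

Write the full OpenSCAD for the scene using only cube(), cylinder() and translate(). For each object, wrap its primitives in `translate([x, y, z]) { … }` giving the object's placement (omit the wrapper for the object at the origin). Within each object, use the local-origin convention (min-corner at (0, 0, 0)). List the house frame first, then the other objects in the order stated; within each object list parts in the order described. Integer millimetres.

cube([3840, 144, 2760]);
translate([0, 3516, 0]) cube([3840, 144, 2760]);
translate([0, 144, 0]) cube([144, 3372, 2760]);
translate([3696, 144, 0]) cube([144, 3372, 2760]);
translate([3840, 0, 0]) {
  cube([96, 183, 2144]);
  translate([857, 0, 0]) cube([96, 183, 2144]);
  translate([0, 0, 2144]) cube([953, 183, 41]);
}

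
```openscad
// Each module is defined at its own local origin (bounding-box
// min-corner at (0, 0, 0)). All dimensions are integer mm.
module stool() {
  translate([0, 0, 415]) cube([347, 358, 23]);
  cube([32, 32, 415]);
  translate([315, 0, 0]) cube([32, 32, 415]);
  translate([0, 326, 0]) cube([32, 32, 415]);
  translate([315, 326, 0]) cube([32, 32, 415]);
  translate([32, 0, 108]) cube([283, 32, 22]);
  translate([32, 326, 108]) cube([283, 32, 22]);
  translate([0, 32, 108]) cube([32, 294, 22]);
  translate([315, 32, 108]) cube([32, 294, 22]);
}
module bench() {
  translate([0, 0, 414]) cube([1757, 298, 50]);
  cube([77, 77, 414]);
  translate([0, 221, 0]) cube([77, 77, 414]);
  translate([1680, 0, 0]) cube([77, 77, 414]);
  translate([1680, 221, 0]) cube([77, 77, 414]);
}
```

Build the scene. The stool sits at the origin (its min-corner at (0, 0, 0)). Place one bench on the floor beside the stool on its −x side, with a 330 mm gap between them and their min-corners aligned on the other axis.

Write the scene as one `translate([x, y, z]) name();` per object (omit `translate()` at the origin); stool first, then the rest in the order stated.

stool();
translate([-2087, 0, 0]) bench();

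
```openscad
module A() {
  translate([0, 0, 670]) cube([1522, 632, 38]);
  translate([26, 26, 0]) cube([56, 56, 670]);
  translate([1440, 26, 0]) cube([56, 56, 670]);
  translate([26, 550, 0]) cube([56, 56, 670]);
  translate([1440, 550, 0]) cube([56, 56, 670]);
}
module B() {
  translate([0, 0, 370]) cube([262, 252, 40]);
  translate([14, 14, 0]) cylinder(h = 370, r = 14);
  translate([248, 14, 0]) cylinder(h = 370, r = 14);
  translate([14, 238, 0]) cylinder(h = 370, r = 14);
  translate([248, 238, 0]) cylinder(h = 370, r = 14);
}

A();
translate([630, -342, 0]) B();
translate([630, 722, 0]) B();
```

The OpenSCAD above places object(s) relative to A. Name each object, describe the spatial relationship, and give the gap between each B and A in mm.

Each stool's nearest face is 90 mm from the table's bounding box.

A is a table. B is a stool. Two stools sit around the table at the −y, +y sides. The gap between each stool and the table is 90 mm.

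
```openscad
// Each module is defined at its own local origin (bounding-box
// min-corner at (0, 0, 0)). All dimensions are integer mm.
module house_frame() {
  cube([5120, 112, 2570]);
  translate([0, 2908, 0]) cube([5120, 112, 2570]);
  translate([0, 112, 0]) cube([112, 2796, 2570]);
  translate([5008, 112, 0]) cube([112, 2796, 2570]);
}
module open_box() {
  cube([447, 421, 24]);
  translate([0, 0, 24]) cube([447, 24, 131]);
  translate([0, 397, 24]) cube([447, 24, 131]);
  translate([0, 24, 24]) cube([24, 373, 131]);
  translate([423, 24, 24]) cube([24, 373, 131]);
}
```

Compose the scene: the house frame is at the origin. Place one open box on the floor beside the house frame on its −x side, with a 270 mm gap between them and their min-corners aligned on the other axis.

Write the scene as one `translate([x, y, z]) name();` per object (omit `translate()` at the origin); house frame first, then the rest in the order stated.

house_frame();
translate([-717, 0, 0]) open_box();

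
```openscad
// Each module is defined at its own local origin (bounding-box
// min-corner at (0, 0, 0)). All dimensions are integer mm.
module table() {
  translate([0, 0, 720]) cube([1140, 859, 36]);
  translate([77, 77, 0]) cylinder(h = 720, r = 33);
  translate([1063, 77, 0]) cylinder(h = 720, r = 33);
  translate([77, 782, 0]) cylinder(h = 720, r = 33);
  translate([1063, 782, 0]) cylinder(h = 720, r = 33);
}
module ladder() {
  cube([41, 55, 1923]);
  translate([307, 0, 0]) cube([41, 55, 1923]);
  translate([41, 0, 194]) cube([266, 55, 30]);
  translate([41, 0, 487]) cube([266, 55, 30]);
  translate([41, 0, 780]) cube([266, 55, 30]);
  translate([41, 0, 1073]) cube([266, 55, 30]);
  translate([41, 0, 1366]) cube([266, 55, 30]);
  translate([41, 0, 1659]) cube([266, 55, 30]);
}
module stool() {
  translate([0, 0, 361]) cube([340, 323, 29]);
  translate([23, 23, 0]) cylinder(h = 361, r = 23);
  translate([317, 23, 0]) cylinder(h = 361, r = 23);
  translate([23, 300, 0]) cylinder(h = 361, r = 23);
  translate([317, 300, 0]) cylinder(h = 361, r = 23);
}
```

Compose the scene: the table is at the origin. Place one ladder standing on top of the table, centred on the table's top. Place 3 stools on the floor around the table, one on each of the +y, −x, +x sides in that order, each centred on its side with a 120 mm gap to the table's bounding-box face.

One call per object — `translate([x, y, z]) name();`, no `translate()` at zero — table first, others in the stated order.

table();
translate([396, 402, 756]) ladder();
translate([400, 979, 0]) stool();
translate([-460, 268, 0]) stool();
translate([1260, 268, 0]) stool();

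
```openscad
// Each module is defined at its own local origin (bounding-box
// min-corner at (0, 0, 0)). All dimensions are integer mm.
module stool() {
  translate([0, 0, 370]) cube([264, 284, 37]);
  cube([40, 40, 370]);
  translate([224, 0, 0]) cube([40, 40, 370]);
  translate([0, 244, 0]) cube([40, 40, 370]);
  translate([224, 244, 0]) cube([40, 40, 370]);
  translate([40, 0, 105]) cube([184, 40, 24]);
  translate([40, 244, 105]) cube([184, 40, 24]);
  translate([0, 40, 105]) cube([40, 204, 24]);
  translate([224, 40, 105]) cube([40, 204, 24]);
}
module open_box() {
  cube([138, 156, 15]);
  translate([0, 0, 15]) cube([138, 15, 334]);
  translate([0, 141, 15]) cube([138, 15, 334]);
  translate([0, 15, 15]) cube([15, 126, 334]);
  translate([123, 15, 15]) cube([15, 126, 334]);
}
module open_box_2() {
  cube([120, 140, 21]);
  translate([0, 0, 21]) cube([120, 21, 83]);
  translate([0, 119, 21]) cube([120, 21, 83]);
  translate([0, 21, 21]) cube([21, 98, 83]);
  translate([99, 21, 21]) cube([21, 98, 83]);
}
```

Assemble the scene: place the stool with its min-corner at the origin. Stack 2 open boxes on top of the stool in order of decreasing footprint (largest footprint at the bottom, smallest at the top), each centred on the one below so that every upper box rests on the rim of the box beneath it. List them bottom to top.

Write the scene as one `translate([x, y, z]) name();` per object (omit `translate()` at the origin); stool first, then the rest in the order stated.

stool();
translate([63, 64, 407]) open_box();
translate([72, 72, 756]) open_box_2();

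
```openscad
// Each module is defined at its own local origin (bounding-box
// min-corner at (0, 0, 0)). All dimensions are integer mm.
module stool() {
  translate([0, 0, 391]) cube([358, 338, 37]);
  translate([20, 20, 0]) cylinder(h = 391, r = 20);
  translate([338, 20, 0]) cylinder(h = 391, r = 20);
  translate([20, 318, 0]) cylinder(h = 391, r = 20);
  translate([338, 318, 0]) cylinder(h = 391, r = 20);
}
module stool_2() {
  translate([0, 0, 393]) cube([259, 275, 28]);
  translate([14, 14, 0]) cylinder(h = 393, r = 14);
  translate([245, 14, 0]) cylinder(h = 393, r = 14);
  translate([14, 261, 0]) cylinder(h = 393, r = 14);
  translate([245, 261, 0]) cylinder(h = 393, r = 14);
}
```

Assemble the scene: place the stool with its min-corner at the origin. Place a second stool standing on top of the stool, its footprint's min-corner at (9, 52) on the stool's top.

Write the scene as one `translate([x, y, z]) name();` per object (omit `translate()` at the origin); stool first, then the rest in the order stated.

stool();
translate([9, 52, 428]) stool_2();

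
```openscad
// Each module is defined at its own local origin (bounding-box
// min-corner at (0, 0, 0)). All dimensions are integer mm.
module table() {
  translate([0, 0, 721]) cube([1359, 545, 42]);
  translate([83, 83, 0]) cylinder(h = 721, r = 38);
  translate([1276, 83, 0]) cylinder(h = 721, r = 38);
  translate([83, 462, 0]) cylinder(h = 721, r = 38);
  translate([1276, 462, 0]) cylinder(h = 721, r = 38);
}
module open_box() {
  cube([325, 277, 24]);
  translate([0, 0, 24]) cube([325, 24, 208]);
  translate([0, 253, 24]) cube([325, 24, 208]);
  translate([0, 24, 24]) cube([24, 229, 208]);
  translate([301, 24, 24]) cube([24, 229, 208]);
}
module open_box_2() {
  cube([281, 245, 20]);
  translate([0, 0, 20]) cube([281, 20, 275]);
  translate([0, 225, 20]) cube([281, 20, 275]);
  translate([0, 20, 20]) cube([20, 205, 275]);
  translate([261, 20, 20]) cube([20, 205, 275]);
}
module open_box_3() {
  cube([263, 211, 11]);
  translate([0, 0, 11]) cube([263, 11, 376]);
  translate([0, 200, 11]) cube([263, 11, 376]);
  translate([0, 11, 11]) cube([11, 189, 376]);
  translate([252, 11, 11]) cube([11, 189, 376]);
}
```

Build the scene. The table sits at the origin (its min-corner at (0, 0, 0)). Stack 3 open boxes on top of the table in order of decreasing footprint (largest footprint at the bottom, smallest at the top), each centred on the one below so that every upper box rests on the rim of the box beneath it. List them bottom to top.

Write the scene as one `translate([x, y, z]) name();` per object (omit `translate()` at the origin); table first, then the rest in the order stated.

table();
translate([517, 134, 763]) open_box();
translate([539, 150, 995]) open_box_2();
translate([548, 167, 1290]) open_box_3();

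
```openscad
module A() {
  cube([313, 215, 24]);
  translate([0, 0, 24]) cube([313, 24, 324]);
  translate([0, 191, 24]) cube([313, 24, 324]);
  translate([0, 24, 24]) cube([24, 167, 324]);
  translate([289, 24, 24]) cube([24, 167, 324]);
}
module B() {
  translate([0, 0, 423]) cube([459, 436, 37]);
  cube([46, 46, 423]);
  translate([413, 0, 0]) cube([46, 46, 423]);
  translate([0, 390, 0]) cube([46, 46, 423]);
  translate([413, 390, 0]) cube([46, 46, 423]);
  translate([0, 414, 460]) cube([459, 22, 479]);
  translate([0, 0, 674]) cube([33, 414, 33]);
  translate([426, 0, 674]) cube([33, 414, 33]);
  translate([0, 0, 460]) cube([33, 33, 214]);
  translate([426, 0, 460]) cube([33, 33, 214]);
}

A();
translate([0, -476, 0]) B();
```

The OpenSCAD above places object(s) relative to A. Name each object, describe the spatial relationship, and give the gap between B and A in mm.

A is an open box. B is a chair. The chair is on the floor beside the open box on its −y side. The gap between the chair and the open box is 40 mm.

The chair's nearest face is 40 mm from the open box's −y face.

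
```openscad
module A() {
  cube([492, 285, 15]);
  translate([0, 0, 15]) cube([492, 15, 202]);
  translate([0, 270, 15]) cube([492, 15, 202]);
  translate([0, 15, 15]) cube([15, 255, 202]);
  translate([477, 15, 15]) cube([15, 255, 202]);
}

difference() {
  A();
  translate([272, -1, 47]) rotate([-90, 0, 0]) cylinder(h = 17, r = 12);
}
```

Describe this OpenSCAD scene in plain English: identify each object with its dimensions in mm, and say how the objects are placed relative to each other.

A is an open-topped rectangular box: outside dimensions 492×285×217 mm, with a uniform wall and base thickness of 15 mm. The base is a full 492×285 slab on the floor; four walls sit on top of the base. The front and back walls (the −y and +y sides) span the full width; the two side walls fit between them.

The open box has a circular hole of radius 12 mm through its front wall, centred at (x = 272, z = 47).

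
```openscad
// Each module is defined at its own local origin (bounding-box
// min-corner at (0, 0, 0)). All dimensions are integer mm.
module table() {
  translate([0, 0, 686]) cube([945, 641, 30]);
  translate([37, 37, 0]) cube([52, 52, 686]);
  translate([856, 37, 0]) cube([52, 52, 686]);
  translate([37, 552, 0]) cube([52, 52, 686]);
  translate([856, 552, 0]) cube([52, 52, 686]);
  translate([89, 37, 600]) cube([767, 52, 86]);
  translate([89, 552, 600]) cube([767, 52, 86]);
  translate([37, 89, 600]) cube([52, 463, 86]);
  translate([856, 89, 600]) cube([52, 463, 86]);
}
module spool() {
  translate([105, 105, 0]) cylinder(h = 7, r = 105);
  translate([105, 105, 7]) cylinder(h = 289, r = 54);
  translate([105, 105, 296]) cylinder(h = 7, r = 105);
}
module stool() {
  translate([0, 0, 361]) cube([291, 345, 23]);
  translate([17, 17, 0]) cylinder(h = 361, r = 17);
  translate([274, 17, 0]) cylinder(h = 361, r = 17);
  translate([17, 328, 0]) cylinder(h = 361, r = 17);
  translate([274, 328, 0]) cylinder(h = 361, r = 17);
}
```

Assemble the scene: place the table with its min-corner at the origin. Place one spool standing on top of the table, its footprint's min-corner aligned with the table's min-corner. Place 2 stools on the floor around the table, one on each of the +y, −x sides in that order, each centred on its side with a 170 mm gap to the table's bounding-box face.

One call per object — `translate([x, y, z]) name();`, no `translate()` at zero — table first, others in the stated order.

table();
translate([0, 0, 716]) spool();
translate([327, 811, 0]) stool();
translate([-461, 148, 0]) stool();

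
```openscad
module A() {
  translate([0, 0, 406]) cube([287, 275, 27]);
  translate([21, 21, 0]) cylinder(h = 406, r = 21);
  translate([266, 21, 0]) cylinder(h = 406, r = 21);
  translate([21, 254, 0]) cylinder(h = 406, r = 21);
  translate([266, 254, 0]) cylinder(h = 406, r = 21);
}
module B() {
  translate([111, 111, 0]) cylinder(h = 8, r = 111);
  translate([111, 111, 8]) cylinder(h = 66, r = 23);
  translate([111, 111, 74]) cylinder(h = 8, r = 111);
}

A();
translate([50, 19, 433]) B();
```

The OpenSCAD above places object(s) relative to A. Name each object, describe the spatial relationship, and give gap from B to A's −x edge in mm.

The spool's min-x is at 50; the stool's min-x is 0; gap = 50 mm.

A is a stool. B is a spool. The spool is on top of the stool. The gap from the spool to the stool's −x edge is 50 mm.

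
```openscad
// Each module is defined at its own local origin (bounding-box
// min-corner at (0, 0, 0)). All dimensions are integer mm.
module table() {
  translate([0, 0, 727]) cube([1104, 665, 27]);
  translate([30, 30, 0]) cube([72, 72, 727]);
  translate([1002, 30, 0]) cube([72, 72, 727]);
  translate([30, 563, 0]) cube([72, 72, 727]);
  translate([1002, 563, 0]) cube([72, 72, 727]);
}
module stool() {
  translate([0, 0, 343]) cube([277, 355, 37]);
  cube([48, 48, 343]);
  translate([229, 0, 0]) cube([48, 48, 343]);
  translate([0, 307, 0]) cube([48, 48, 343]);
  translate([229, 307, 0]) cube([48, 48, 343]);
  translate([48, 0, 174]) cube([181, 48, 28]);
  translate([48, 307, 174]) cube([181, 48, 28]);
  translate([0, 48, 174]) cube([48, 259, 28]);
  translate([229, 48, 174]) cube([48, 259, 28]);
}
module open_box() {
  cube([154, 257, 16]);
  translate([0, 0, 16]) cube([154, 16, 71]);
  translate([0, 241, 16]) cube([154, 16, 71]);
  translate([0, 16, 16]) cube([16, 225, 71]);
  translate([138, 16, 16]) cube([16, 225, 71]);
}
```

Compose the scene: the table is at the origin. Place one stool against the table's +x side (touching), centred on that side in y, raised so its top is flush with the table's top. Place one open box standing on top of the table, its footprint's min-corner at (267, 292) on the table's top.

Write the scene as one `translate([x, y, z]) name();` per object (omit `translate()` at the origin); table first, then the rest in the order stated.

table();
translate([1104, 155, 374]) stool();
translate([267, 292, 754]) open_box();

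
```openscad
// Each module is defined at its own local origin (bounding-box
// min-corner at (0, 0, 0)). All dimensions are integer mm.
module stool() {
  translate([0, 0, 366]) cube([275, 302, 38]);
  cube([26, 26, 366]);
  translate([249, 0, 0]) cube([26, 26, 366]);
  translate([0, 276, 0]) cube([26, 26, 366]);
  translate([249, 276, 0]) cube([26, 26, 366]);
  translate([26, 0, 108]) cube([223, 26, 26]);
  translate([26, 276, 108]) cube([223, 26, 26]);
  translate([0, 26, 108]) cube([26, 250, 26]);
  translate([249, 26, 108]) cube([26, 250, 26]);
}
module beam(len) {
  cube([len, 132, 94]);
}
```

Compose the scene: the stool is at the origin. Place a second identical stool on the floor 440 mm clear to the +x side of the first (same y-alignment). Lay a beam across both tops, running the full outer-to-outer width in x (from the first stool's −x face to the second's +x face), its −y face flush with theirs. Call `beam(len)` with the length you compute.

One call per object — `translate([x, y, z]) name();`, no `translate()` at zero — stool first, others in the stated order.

stool();
translate([715, 0, 0]) stool();
translate([0, 0, 404]) beam(990);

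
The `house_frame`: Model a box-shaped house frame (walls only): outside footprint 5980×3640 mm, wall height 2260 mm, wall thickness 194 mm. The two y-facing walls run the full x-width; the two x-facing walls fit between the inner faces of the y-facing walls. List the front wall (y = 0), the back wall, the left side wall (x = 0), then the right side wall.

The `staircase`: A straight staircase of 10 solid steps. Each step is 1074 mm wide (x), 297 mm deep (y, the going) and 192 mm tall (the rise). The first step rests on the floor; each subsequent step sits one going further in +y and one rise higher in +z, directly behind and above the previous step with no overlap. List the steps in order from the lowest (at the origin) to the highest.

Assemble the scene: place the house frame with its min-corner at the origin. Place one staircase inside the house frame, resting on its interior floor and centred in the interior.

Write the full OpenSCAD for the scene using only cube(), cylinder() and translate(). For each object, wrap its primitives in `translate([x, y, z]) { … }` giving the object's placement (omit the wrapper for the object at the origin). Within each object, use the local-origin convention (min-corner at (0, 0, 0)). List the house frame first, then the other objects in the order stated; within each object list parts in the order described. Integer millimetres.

cube([5980, 194, 2260]);
translate([0, 3446, 0]) cube([5980, 194, 2260]);
translate([0, 194, 0]) cube([194, 3252, 2260]);
translate([5786, 194, 0]) cube([194, 3252, 2260]);
translate([2453, 335, 0]) {
  cube([1074, 297, 192]);
  translate([0, 297, 192]) cube([1074, 297, 192]);
  translate([0, 594, 384]) cube([1074, 297, 192]);
  translate([0, 891, 576]) cube([1074, 297, 192]);
  translate([0, 1188, 768]) cube([1074, 297, 192]);
  translate([0, 1485, 960]) cube([1074, 297, 192]);
  translate([0, 1782, 1152]) cube([1074, 297, 192]);
  translate([0, 2079, 1344]) cube([1074, 297, 192]);
  translate([0, 2376, 1536]) cube([1074, 297, 192]);
  translate([0, 2673, 1728]) cube([1074, 297, 192]);
}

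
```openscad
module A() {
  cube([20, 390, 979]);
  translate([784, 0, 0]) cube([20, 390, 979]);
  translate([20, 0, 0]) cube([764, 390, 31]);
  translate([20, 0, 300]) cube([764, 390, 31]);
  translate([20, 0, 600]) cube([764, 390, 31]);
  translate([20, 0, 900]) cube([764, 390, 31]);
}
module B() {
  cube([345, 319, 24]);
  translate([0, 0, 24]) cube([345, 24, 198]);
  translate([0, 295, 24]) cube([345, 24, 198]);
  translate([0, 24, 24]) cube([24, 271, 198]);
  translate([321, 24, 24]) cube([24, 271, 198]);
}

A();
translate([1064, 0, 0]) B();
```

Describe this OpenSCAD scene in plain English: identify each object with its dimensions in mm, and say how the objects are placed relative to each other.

A is an open bookshelf. Two side panels, each 20 mm thick, 390 mm deep and 979 mm tall, stand 804 mm apart (outside-to-outside). Between them sit 4 shelves, each 31 mm thick and 390 mm deep, spanning the full gap between the sides. The bottom shelf rests on the floor (its underside at z = 0) and the clear gap between one shelf's top and the next shelf's underside is 269 mm.

B is an open storage box with external size 345×319×222 mm and wall thickness 24 mm (the base is also 24 mm thick). The base covers the whole footprint; the four walls stand on the base, with the y-facing walls full-width and the x-facing walls fitting between their inner faces.

The open box is on the floor beside the bookshelf on its +x side.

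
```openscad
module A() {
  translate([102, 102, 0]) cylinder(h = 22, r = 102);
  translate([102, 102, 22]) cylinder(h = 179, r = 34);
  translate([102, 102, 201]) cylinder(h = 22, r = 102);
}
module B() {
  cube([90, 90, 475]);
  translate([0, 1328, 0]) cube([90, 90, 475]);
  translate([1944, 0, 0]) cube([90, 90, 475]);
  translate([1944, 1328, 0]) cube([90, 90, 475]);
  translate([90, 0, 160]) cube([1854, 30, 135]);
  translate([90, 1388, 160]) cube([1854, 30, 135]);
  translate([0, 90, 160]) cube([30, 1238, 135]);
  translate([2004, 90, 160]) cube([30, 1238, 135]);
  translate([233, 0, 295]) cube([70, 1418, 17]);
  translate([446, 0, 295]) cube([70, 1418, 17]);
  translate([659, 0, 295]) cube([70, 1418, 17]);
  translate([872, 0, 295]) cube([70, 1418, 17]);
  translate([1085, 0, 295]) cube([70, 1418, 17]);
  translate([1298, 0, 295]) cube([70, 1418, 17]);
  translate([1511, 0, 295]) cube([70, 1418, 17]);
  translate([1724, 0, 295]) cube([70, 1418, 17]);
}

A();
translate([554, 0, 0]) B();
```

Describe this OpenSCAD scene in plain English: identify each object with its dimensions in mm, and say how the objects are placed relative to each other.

A is a spool: two coaxial disc flanges of radius 102 mm and thickness 22 mm, joined by a core cylinder of radius 34 mm and height 179 mm. The lower flange rests on z = 0 and the three cylinders share a vertical axis.

B is a bed frame 2034 mm long (x) by 1418 mm wide (y). Four 90×90 mm corner posts, 475 mm tall, at the corners of the footprint. Four rails of 30 mm thickness and 135 mm height run between adjacent posts with their undersides at z = 160 mm, their outer faces flush with the outside of the frame (the two x-running rails run between the posts' inner faces; the two y-running rails run between the posts' inner faces). 8 slats, each 70 mm wide (x) and 17 mm thick, lie across the top of the two x-running rails, running the full 1418 mm width of the frame in y; the slats are evenly spaced along x between the inner faces of the end posts with equal gaps (rounded down to the nearest mm) at the −x end and between each pair — any rounding remainder accumulates at the +x end.

The bed frame is on the floor beside the spool on its +x side.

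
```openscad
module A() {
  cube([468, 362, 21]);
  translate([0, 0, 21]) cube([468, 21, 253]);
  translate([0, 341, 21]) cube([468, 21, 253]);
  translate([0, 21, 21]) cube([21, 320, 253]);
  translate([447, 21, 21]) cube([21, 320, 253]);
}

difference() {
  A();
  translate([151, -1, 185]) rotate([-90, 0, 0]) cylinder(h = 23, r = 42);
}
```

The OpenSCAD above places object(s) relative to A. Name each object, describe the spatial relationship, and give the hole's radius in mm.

The subtracted cylinder has r = 42 mm.

A is an open box. The open box has a circular hole through its front wall. The hole's radius is 42 mm.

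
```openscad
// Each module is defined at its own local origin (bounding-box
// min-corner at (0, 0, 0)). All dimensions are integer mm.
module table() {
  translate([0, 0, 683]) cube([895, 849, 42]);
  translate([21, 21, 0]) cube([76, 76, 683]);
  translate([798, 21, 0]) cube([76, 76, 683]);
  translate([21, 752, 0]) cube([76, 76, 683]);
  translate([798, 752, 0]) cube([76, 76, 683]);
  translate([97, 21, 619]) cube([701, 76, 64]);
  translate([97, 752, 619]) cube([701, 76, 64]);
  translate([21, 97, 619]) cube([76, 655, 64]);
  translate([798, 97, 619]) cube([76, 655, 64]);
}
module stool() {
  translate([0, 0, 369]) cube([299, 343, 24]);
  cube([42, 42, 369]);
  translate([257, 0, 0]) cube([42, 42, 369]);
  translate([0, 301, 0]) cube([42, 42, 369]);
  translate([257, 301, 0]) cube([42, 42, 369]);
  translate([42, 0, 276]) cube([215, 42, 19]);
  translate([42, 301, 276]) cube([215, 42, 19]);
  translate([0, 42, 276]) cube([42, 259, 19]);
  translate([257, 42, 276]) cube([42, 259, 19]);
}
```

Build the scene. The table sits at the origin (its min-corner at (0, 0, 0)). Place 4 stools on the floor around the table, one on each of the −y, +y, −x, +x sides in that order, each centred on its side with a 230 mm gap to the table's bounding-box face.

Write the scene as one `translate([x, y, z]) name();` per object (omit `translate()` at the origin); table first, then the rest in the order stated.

table();
translate([298, -573, 0]) stool();
translate([298, 1079, 0]) stool();
translate([-529, 253, 0]) stool();
translate([1125, 253, 0]) stool();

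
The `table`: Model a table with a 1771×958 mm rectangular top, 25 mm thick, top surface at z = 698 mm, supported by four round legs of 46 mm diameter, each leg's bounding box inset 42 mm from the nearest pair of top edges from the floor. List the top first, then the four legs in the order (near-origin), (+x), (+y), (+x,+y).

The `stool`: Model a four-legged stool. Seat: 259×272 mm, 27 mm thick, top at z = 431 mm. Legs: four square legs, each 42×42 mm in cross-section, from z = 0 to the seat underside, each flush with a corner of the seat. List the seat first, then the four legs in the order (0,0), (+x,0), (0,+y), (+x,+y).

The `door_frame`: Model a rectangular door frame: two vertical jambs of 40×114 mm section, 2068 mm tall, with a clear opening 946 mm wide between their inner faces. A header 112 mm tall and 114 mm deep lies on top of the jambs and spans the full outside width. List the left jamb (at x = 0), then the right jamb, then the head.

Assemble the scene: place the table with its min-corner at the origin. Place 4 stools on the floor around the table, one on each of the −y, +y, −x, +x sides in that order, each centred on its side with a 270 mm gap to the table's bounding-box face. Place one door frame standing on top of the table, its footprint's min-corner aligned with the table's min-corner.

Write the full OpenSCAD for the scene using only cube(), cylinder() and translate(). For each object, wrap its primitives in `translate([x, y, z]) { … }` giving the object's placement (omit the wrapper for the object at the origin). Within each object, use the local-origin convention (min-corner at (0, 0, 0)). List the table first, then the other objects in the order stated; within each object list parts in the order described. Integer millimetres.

translate([0, 0, 673]) cube([1771, 958, 25]);
translate([65, 65, 0]) cylinder(h = 673, r = 23);
translate([1706, 65, 0]) cylinder(h = 673, r = 23);
translate([65, 893, 0]) cylinder(h = 673, r = 23);
translate([1706, 893, 0]) cylinder(h = 673, r = 23);
translate([756, -542, 0]) {
  translate([0, 0, 404]) cube([259, 272, 27]);
  cube([42, 42, 404]);
  translate([217, 0, 0]) cube([42, 42, 404]);
  translate([0, 230, 0]) cube([42, 42, 404]);
  translate([217, 230, 0]) cube([42, 42, 404]);
}
translate([756, 1228, 0]) {
  translate([0, 0, 404]) cube([259, 272, 27]);
  cube([42, 42, 404]);
  translate([217, 0, 0]) cube([42, 42, 404]);
  translate([0, 230, 0]) cube([42, 42, 404]);
  translate([217, 230, 0]) cube([42, 42, 404]);
}
translate([-529, 343, 0]) {
  translate([0, 0, 404]) cube([259, 272, 27]);
  cube([42, 42, 404]);
  translate([217, 0, 0]) cube([42, 42, 404]);
  translate([0, 230, 0]) cube([42, 42, 404]);
  translate([217, 230, 0]) cube([42, 42, 404]);
}
translate([2041, 343, 0]) {
  translate([0, 0, 404]) cube([259, 272, 27]);
  cube([42, 42, 404]);
  translate([217, 0, 0]) cube([42, 42, 404]);
  translate([0, 230, 0]) cube([42, 42, 404]);
  translate([217, 230, 0]) cube([42, 42, 404]);
}
translate([0, 0, 698]) {
  cube([40, 114, 2068]);
  translate([986, 0, 0]) cube([40, 114, 2068]);
  translate([0, 0, 2068]) cube([1026, 114, 112]);
}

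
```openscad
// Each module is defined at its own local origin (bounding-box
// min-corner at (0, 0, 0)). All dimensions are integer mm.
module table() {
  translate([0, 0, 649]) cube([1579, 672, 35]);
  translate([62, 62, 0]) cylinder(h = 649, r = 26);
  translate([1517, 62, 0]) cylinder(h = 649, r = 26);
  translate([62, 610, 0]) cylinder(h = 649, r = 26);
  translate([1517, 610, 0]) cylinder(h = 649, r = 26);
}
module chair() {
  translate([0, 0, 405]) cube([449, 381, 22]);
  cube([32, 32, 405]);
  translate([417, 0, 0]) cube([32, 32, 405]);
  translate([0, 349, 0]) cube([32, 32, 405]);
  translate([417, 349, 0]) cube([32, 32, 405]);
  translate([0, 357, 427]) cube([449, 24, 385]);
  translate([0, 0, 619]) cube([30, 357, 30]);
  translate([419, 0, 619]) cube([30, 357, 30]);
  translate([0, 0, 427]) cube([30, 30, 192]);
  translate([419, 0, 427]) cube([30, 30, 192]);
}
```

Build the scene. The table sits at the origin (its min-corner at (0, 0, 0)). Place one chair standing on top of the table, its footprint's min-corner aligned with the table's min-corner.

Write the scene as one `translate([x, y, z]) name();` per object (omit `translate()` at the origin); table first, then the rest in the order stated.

table();
translate([0, 0, 684]) chair();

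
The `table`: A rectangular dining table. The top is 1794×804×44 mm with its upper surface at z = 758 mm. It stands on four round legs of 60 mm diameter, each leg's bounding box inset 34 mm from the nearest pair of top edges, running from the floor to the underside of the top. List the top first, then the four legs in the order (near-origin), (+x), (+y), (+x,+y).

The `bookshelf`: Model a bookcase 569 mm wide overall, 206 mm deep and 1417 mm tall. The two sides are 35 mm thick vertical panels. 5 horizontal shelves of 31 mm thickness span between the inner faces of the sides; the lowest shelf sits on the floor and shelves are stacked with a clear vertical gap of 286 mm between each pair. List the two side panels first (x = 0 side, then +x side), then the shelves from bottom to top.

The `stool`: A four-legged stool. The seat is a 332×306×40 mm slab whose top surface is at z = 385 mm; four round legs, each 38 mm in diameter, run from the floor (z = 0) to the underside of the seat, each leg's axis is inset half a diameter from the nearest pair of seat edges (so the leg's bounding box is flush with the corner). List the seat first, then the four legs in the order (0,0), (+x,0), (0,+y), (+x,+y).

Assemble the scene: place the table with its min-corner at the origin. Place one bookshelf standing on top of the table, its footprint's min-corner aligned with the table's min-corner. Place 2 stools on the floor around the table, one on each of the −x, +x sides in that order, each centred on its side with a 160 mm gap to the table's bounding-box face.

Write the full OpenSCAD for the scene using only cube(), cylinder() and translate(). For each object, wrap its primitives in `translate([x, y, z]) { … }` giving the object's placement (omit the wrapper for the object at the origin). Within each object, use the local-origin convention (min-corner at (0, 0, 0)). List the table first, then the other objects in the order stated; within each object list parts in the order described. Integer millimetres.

translate([0, 0, 714]) cube([1794, 804, 44]);
translate([64, 64, 0]) cylinder(h = 714, r = 30);
translate([1730, 64, 0]) cylinder(h = 714, r = 30);
translate([64, 740, 0]) cylinder(h = 714, r = 30);
translate([1730, 740, 0]) cylinder(h = 714, r = 30);
translate([0, 0, 758]) {
  cube([35, 206, 1417]);
  translate([534, 0, 0]) cube([35, 206, 1417]);
  translate([35, 0, 0]) cube([499, 206, 31]);
  translate([35, 0, 317]) cube([499, 206, 31]);
  translate([35, 0, 634]) cube([499, 206, 31]);
  translate([35, 0, 951]) cube([499, 206, 31]);
  translate([35, 0, 1268]) cube([499, 206, 31]);
}
translate([-492, 249, 0]) {
  translate([0, 0, 345]) cube([332, 306, 40]);
  translate([19, 19, 0]) cylinder(h = 345, r = 19);
  translate([313, 19, 0]) cylinder(h = 345, r = 19);
  translate([19, 287, 0]) cylinder(h = 345, r = 19);
  translate([313, 287, 0]) cylinder(h = 345, r = 19);
}
translate([1954, 249, 0]) {
  translate([0, 0, 345]) cube([332, 306, 40]);
  translate([19, 19, 0]) cylinder(h = 345, r = 19);
  translate([313, 19, 0]) cylinder(h = 345, r = 19);
  translate([19, 287, 0]) cylinder(h = 345, r = 19);
  translate([313, 287, 0]) cylinder(h = 345, r = 19);
}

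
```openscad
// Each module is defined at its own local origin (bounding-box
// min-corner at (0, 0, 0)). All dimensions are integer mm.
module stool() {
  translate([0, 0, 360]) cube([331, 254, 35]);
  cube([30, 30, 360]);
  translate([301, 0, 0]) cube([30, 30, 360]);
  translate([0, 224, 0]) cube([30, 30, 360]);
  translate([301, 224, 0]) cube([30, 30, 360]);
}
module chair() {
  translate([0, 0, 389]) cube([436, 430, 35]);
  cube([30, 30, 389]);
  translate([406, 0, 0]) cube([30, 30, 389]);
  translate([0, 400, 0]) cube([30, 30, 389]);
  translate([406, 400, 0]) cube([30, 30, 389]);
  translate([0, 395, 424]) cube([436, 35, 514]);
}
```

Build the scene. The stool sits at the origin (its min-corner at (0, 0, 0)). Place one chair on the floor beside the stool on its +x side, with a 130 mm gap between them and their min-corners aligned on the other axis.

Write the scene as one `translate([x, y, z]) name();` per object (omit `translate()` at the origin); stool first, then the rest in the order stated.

stool();
translate([461, 0, 0]) chair();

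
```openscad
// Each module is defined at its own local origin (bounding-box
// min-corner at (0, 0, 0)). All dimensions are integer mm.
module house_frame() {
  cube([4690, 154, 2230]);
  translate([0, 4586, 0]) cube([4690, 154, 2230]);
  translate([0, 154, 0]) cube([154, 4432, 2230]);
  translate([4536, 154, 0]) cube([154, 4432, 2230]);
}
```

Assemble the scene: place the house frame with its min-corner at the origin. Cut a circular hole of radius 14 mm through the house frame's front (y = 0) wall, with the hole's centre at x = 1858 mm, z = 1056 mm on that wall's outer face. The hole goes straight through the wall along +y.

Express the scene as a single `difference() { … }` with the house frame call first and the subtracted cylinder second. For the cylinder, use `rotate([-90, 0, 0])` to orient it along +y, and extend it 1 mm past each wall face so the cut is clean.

difference() {
  house_frame();
  translate([1858, -1, 1056]) rotate([-90, 0, 0]) cylinder(h = 156, r = 14);
}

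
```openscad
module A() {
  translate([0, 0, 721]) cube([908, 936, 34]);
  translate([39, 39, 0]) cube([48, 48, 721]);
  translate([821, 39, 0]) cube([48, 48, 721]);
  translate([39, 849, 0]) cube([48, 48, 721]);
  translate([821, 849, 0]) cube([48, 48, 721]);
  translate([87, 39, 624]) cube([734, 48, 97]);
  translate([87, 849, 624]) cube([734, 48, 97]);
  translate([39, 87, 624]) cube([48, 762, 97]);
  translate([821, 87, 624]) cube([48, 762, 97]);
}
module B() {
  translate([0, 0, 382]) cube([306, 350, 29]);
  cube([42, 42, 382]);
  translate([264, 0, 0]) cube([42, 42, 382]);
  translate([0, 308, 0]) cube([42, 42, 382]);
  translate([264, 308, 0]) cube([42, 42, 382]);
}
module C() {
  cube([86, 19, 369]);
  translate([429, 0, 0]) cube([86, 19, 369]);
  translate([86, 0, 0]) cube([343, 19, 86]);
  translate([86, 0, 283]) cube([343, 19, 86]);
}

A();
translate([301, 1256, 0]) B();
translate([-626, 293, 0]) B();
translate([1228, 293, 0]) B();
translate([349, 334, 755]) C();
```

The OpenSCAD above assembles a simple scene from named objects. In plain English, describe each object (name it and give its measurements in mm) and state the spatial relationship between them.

A is a table: top 908 mm (x) × 936 mm (y), 34 mm thick, upper face at z = 755 mm, on four 48×48 mm square legs, each inset 39 mm from the nearest pair of top edges, running from z = 0 to the bottom of the top. Four apron rails, 48 mm thick and 97 mm tall, run between adjacent legs with their top edges flush with the underside of the top and their outer faces flush with the legs' outer faces.

B is a four-legged stool. The seat is a 306×350×29 mm slab whose top surface is at z = 411 mm; four square legs, each 42×42 mm in cross-section, run from the floor (z = 0) to the underside of the seat, each flush with a corner of the seat.

C is a picture frame with a 343×197 mm rectangular opening (x by z) and a uniform 86 mm border on every side. Frame depth is 19 mm along y. It is built from two vertical stiles running the full outside height and two horizontal rails spanning the gap between the stiles.

Three stools sit around the table at the +y, −x, +x sides. The picture frame is on top of the table.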